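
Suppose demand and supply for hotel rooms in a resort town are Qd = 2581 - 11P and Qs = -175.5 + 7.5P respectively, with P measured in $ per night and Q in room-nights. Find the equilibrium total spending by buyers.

The market clears where 2581 - 11P = -175.5 + 7.5P. Rearranging, 18.5P = 2756.5, hence P* = 149.
From the demand curve, Q* = 2581 - 11(149) = 942.
Total spending by buyers = P* × Q* = 149 × 942 = 140358.

Total spending by buyers = 140358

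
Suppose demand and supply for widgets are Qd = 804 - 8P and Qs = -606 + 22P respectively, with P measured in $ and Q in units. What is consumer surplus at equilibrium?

Consumer surplus = 11449

Equating demand and supply, 804 - 8P = -606 + 22P gives 30P = 1410, so P* = 47.
Plugging P* into demand: Q* = 804 - 8(47) = 428.
Demand choke price (Qd = 0): P = 804/8 = 100.5. Consumer surplus = ½ × (100.5 - 47) × 428 = 11449.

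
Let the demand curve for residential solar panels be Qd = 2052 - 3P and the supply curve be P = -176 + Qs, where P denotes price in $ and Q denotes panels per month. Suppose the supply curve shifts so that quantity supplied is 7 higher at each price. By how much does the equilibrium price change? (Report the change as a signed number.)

ΔP = -1.75

In direct form, Qs = 176 + P.
Set Qd = Qs: 2052 - 3P = 176 + P, so 1876 = 4P and P* = 469.
Plugging P* into demand: Q* = 2052 - 3(469) = 645.
After the shift, supply is Qs = 183 + P.
Re-solving, 4P = 1869 gives P = 467.25 and Q = 650.25.
ΔP = 467.25 - 469 = -1.75.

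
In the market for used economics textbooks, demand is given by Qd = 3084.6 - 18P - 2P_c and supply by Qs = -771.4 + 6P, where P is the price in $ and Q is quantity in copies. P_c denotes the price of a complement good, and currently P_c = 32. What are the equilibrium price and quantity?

P* = 158, Q* = 176.6

With P_c = 32, demand is Qd = 3020.6 - 18P.
The market clears where 3020.6 - 18P = -771.4 + 6P. Rearranging, 24P = 3792, hence P* = 158.
Substitute back: Q* = 3020.6 - 18(158) = 176.6.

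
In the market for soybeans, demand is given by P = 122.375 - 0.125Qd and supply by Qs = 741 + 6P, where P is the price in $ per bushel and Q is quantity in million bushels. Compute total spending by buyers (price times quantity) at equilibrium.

Total spending by buyers = 14331

Solving each curve for Q: Qd = 979 - 8P.
Set Qd = Qs: 979 - 8P = 741 + 6P, so 238 = 14P and P* = 17.
Then Q* = 979 - 8(17) = 843.
Total spending by buyers = P* × Q* = 17 × 843 = 14331.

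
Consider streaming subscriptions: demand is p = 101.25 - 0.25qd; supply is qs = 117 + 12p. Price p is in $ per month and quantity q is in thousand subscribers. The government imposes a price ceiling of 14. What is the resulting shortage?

Shortage = 64

Inverting to quantity form: qd = 405 - 4p.
Evaluating both curves at the ceiling price 14 gives qd = 349, qs = 285.
Shortage = qd - qs = 349 - 285 = 64.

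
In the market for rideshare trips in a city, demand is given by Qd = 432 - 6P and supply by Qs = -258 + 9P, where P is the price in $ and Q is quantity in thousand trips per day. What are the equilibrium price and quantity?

At equilibrium Qd = Qs, so 432 - 6P = -258 + 9P; collecting terms, 690 = 15P and P* = 46.
Then Q* = 432 - 6(46) = 156.

P* = 46, Q* = 156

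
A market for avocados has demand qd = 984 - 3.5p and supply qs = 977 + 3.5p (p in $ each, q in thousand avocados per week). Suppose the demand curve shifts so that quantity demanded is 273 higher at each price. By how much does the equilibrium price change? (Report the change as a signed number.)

Δp = 39

Equating demand and supply, 984 - 3.5p = 977 + 3.5p gives 7p = 7, so p* = 1.
From the demand curve, q* = 984 - 3.5(1) = 980.5.
After the shift, demand is qd = 1257 - 3.5p.
Re-solving, 7p = 280 gives p = 40 and q = 1117.
Δp = 40 - 1 = 39.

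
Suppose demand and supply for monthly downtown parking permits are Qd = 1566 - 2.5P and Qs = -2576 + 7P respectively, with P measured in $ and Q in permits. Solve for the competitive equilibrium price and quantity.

Set Qd = Qs: 1566 - 2.5P = -2576 + 7P, so 4142 = 9.5P and P* = 436.
Substitute back: Q* = 1566 - 2.5(436) = 476.

P* = 436, Q* = 476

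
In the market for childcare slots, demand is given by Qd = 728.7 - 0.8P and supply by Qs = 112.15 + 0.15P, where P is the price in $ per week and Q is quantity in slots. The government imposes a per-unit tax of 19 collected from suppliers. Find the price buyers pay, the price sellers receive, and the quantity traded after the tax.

P_b = 652, P_s = 633, Q = 207.1

The tax drives a wedge P_b - P_s = 19. Substituting P_s = P_b - 19 into supply: Qs = 109.3 + 0.15P_b.
Equate demand and the shifted supply: 728.7 - 0.8P_b = 109.3 + 0.15P_b, giving 0.95P_b = 619.4, so P_b = 652.
Then P_s = 652 - 19 = 633 and Q = 728.7 - 0.8(652) = 207.1.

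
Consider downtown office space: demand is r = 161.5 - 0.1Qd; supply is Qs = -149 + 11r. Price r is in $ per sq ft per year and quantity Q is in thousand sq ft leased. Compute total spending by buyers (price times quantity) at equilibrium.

Inverting to quantity form: Qd = 1615 - 10r.
Equating demand and supply, 1615 - 10r = -149 + 11r gives 21r = 1764, so r* = 84.
From the demand curve, Q* = 1615 - 10(84) = 775.
Total spending by buyers = r* × Q* = 84 × 775 = 65100.

Total spending by buyers = 65100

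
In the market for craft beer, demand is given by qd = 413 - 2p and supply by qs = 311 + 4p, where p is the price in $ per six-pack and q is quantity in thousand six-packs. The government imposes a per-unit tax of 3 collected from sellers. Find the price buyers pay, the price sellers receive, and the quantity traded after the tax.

With a tax of 3 on sellers, they supply based on the net price p_s = p_b - 3, so qs = 299 + 4p_b.
Set qd = qs: 413 - 2p_b = 299 + 4p_b, so 114 = 6p_b and p_b = 19.
So p_s = 16 and the quantity traded is q = 413 - 2(19) = 375.

p_b = 19, p_s = 16, q = 375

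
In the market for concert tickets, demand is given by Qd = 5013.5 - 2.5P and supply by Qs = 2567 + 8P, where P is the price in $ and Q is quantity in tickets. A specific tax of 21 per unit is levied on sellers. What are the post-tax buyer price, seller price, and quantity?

The tax drives a wedge P_b - P_s = 21. Substituting P_s = P_b - 21 into supply: Qs = 2399 + 8P_b.
Equate demand and the shifted supply: 5013.5 - 2.5P_b = 2399 + 8P_b, giving 10.5P_b = 2614.5, so P_b = 249.
Then P_s = 249 - 21 = 228 and Q = 5013.5 - 2.5(249) = 4391.

P_b = 249, P_s = 228, Q = 4391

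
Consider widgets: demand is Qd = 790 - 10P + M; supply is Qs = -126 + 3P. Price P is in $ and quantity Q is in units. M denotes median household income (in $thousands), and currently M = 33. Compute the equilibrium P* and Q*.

With M = 33, demand is Qd = 823 - 10P.
At equilibrium Qd = Qs, so 823 - 10P = -126 + 3P; collecting terms, 949 = 13P and P* = 73.
Plugging P* into demand: Q* = 823 - 10(73) = 93.

P* = 73, Q* = 93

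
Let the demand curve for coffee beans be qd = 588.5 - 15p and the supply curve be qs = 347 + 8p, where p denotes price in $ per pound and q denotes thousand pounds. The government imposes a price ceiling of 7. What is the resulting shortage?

With p fixed at 7, quantity demanded is 483.5 and quantity supplied is 403.
Shortage = qd - qs = 483.5 - 403 = 80.5.

Shortage = 80.5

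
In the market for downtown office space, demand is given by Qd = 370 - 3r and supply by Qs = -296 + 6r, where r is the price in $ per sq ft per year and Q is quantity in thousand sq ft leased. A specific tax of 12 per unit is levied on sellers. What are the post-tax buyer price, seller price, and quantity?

r_b = 82, r_s = 70, Q = 124

With a tax of 12 on sellers, they supply based on the net price r_s = r_b - 12, so Qs = -368 + 6r_b.
Market clearing requires 370 - 3r_b = -368 + 6r_b; hence 738 = 9r_b and r_b = 82.
Then r_s = 82 - 12 = 70 and Q = 370 - 3(82) = 124.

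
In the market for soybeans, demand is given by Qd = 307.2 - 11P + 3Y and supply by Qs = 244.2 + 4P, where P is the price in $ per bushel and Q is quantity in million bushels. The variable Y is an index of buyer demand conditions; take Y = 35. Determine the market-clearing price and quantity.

With Y = 35, demand is Qd = 412.2 - 11P.
Equating demand and supply, 412.2 - 11P = 244.2 + 4P gives 15P = 168, so P* = 11.2.
Substitute back: Q* = 412.2 - 11(11.2) = 289.

P* = 11.2, Q* = 289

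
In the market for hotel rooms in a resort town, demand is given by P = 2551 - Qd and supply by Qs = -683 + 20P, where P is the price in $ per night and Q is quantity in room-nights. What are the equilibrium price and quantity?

P* = 154, Q* = 2397

Inverting to quantity form: Qd = 2551 - P.
At equilibrium Qd = Qs, so 2551 - P = -683 + 20P; collecting terms, 3234 = 21P and P* = 154.
Then Q* = 2551 - 154 = 2397.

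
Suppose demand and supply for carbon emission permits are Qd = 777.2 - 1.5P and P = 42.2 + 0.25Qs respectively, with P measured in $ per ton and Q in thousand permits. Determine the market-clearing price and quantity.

Solving each curve for Q: Qs = -168.8 + 4P.
The market clears where 777.2 - 1.5P = -168.8 + 4P. Rearranging, 5.5P = 946, hence P* = 172.
From the demand curve, Q* = 777.2 - 1.5(172) = 519.2.

P* = 172, Q* = 519.2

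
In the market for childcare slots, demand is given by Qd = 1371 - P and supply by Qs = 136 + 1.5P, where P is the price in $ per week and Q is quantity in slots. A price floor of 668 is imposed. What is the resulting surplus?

With P fixed at 668, quantity demanded is 703 and quantity supplied is 1138.
Surplus = Qs - Qd = 1138 - 703 = 435.

Surplus = 435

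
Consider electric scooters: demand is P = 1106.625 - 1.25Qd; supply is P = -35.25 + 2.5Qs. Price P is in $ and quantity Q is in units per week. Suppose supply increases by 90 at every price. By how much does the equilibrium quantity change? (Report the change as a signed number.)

ΔQ = 60

Solving each curve for Q: Qd = 885.3 - 0.8P and Qs = 14.1 + 0.4P.
Equating demand and supply, 885.3 - 0.8P = 14.1 + 0.4P gives 1.2P = 871.2, so P* = 726.
Then Q* = 885.3 - 0.8(726) = 304.5.
After the shift, supply is Qs = 104.1 + 0.4P.
New equilibrium: 781.2 = 1.2P, so P = 651 and Q = 364.5.
ΔQ = 364.5 - 304.5 = 60.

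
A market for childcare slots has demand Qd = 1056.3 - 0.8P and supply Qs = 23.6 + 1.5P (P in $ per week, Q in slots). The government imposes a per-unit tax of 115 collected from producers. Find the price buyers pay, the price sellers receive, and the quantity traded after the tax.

P_b = 524, P_s = 409, Q = 637.1

Producers keep P_s = P_b - 115 per unit, so supply in terms of the buyer price is Qs = -148.9 + 1.5P_b.
Market clearing requires 1056.3 - 0.8P_b = -148.9 + 1.5P_b; hence 1205.2 = 2.3P_b and P_b = 524.
Then P_s = 524 - 115 = 409 and Q = 1056.3 - 0.8(524) = 637.1.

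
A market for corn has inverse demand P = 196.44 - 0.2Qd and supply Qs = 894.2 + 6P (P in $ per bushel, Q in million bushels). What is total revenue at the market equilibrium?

Total revenue = 7537.6

In direct form, Qd = 982.2 - 5P.
Set Qd = Qs: 982.2 - 5P = 894.2 + 6P, so 88 = 11P and P* = 8.
From the demand curve, Q* = 982.2 - 5(8) = 942.2.
Total revenue = P* × Q* = 8 × 942.2 = 7537.6.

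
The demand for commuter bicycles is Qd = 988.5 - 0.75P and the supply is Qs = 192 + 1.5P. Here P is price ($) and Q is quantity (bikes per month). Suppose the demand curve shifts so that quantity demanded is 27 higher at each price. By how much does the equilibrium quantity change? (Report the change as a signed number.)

ΔQ = 18

Equating demand and supply, 988.5 - 0.75P = 192 + 1.5P gives 2.25P = 796.5, so P* = 354.
From the demand curve, Q* = 988.5 - 0.75(354) = 723.
After the shift, demand is Qd = 1015.5 - 0.75P.
New equilibrium: 823.5 = 2.25P, so P = 366 and Q = 741.
ΔQ = 741 - 723 = 18.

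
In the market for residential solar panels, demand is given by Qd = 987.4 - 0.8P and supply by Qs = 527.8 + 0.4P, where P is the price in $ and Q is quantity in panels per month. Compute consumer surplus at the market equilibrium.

Consumer surplus = 289850.625

Equating demand and supply, 987.4 - 0.8P = 527.8 + 0.4P gives 1.2P = 459.6, so P* = 383.
From the demand curve, Q* = 987.4 - 0.8(383) = 681.
Demand choke price (Qd = 0): P = 987.4/0.8 = 1234.25. Consumer surplus = ½ × (1234.25 - 383) × 681 = 289850.625.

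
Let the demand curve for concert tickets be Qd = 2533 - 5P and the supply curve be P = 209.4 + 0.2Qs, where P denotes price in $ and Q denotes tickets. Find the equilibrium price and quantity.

Rewriting in direct form: Qs = -1047 + 5P.
At equilibrium Qd = Qs, so 2533 - 5P = -1047 + 5P; collecting terms, 3580 = 10P and P* = 358.
From the demand curve, Q* = 2533 - 5(358) = 743.

P* = 358, Q* = 743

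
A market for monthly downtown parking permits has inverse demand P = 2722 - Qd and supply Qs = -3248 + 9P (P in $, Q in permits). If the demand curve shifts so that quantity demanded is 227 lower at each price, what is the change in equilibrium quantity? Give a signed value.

ΔQ = -204.3

Inverting to quantity form: Qd = 2722 - P.
Set Qd = Qs: 2722 - P = -3248 + 9P, so 5970 = 10P and P* = 597.
Substitute back: Q* = 2722 - 597 = 2125.
After the shift, demand is Qd = 2495 - P.
The new intersection has 5743 = 10P, i.e. P = 574.3, Q = 1920.7.
ΔQ = 1920.7 - 2125 = -204.3.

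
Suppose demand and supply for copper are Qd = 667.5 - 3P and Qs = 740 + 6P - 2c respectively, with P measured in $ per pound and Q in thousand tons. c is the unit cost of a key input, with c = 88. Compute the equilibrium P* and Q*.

With c = 88, supply is Qs = 564 + 6P.
Equating demand and supply, 667.5 - 3P = 564 + 6P gives 9P = 103.5, so P* = 11.5.
From the demand curve, Q* = 667.5 - 3(11.5) = 633.

P* = 11.5, Q* = 633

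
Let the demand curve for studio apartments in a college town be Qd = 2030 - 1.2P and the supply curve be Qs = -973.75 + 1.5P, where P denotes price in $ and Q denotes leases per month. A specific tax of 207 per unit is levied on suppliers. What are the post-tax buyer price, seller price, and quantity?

P_b = 1227.5, P_s = 1020.5, Q = 557

With a tax of 207 on suppliers, they supply based on the net price P_s = P_b - 207, so Qs = -1284.25 + 1.5P_b.
Equate demand and the shifted supply: 2030 - 1.2P_b = -1284.25 + 1.5P_b, giving 2.7P_b = 3314.25, so P_b = 1227.5.
Then P_s = 1227.5 - 207 = 1020.5 and Q = 2030 - 1.2(1227.5) = 557.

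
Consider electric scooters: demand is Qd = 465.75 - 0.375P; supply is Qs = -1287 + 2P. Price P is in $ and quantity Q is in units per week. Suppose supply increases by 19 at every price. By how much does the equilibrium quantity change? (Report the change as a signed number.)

At equilibrium Qd = Qs, so 465.75 - 0.375P = -1287 + 2P; collecting terms, 1752.75 = 2.375P and P* = 738.
Substitute back: Q* = 465.75 - 0.375(738) = 189.
After the shift, supply is Qs = -1268 + 2P.
New equilibrium: 1733.75 = 2.375P, so P = 730 and Q = 192.
ΔQ = 192 - 189 = 3.

ΔQ = 3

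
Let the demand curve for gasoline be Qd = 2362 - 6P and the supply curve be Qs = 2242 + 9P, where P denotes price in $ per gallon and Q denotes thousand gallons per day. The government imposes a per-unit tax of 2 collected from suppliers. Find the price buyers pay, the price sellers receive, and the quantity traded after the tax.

The tax drives a wedge P_b - P_s = 2. Substituting P_s = P_b - 2 into supply: Qs = 2224 + 9P_b.
Equate demand and the shifted supply: 2362 - 6P_b = 2224 + 9P_b, giving 15P_b = 138, so P_b = 9.2.
Then P_s = 9.2 - 2 = 7.2 and Q = 2362 - 6(9.2) = 2306.8.

P_b = 9.2, P_s = 7.2, Q = 2306.8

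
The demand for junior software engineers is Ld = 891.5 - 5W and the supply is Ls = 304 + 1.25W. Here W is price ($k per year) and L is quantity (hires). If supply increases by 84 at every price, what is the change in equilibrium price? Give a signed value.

Set Ld = Ls: 891.5 - 5W = 304 + 1.25W, so 587.5 = 6.25W and W* = 94.
Plugging W* into demand: L* = 891.5 - 5(94) = 421.5.
After the shift, supply is Ls = 388 + 1.25W.
The new intersection has 503.5 = 6.25W, i.e. W = 80.56, L = 488.7.
ΔW = 80.56 - 94 = -13.44.

ΔW = -13.44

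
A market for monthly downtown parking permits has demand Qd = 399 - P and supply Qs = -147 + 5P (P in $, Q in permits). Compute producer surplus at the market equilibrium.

At equilibrium Qd = Qs, so 399 - P = -147 + 5P; collecting terms, 546 = 6P and P* = 91.
From the demand curve, Q* = 399 - 91 = 308.
Supply choke price (Qs = 0): P = 29.4. Producer surplus = ½ × (91 - 29.4) × 308 = 9486.4.

Producer surplus = 9486.4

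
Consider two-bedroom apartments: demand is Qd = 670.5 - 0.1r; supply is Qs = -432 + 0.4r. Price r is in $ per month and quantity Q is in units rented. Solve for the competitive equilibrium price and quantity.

Set Qd = Qs: 670.5 - 0.1r = -432 + 0.4r, so 1102.5 = 0.5r and r* = 2205.
Substitute back: Q* = 670.5 - 0.1(2205) = 450.

r* = 2205, Q* = 450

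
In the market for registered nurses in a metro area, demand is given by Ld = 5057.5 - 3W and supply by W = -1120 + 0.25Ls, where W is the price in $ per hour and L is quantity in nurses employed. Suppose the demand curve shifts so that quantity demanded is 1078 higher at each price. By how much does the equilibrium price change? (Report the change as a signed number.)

ΔW = 154

Solving each curve for L: Ls = 4480 + 4W.
Set Ld = Ls: 5057.5 - 3W = 4480 + 4W, so 577.5 = 7W and W* = 82.5.
Substitute back: L* = 5057.5 - 3(82.5) = 4810.
After the shift, demand is Ld = 6135.5 - 3W.
Re-solving, 7W = 1655.5 gives W = 236.5 and L = 5426.
ΔW = 236.5 - 82.5 = 154.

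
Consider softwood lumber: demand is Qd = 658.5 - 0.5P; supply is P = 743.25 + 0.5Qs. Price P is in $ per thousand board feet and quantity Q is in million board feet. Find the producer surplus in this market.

Solving each curve for Q: Qs = -1486.5 + 2P.
Equating demand and supply, 658.5 - 0.5P = -1486.5 + 2P gives 2.5P = 2145, so P* = 858.
Then Q* = 658.5 - 0.5(858) = 229.5.
Supply choke price (Qs = 0): P = 743.25. Producer surplus = ½ × (858 - 743.25) × 229.5 = 13167.5625.

Producer surplus = 13167.5625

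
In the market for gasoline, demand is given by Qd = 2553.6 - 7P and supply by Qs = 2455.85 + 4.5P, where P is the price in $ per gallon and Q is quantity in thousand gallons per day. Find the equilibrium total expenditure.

Set Qd = Qs: 2553.6 - 7P = 2455.85 + 4.5P, so 97.75 = 11.5P and P* = 8.5.
From the demand curve, Q* = 2553.6 - 7(8.5) = 2494.1.
Total expenditure = P* × Q* = 8.5 × 2494.1 = 21199.85.

Total expenditure = 21199.85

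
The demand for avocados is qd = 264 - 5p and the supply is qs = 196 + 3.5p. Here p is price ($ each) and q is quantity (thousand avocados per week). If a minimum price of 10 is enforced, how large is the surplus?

Evaluating both curves at the floor price 10 gives qd = 214, qs = 231.
Surplus = qs - qd = 231 - 214 = 17.

Surplus = 17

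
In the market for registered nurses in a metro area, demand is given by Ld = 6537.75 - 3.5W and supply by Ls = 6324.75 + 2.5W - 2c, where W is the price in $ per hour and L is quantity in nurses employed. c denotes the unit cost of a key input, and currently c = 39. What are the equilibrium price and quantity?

With c = 39, supply is Ls = 6246.75 + 2.5W.
Set Ld = Ls: 6537.75 - 3.5W = 6246.75 + 2.5W, so 291 = 6W and W* = 48.5.
From the demand curve, L* = 6537.75 - 3.5(48.5) = 6368.

W* = 48.5, L* = 6368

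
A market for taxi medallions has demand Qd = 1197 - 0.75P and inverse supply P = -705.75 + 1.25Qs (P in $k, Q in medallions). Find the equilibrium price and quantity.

In direct form, Qs = 564.6 + 0.8P.
The market clears where 1197 - 0.75P = 564.6 + 0.8P. Rearranging, 1.55P = 632.4, hence P* = 408.
Then Q* = 1197 - 0.75(408) = 891.

P* = 408, Q* = 891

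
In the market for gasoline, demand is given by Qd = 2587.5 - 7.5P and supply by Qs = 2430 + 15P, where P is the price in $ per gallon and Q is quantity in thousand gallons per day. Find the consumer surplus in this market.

Consumer surplus = 428415

The market clears where 2587.5 - 7.5P = 2430 + 15P. Rearranging, 22.5P = 157.5, hence P* = 7.
Plugging P* into demand: Q* = 2587.5 - 7.5(7) = 2535.
Demand choke price (Qd = 0): P = 2587.5/7.5 = 345. Consumer surplus = ½ × (345 - 7) × 2535 = 428415.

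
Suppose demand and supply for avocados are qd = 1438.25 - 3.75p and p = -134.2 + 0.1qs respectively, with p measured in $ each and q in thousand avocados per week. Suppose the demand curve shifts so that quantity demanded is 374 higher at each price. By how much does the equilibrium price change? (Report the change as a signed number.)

Δp = 27.2

Rewriting in direct form: qs = 1342 + 10p.
The market clears where 1438.25 - 3.75p = 1342 + 10p. Rearranging, 13.75p = 96.25, hence p* = 7.
Then q* = 1438.25 - 3.75(7) = 1412.
After the shift, demand is qd = 1812.25 - 3.75p.
The new intersection has 470.25 = 13.75p, i.e. p = 34.2, q = 1684.
Δp = 34.2 - 7 = 27.2.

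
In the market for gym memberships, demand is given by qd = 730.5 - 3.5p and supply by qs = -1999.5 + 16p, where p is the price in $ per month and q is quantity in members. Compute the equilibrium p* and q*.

p* = 140, q* = 240.5

Equating demand and supply, 730.5 - 3.5p = -1999.5 + 16p gives 19.5p = 2730, so p* = 140.
From the demand curve, q* = 730.5 - 3.5(140) = 240.5.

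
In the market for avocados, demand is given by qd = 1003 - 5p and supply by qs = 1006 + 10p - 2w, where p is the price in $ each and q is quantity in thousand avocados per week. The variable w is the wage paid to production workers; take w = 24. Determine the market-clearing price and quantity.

With w = 24, supply is qs = 958 + 10p.
The market clears where 1003 - 5p = 958 + 10p. Rearranging, 15p = 45, hence p* = 3.
From the demand curve, q* = 1003 - 5(3) = 988.

p* = 3, q* = 988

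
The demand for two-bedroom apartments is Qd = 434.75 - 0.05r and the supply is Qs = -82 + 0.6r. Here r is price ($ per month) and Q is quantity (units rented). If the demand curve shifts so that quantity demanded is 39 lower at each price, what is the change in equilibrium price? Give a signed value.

Δr = -60

The market clears where 434.75 - 0.05r = -82 + 0.6r. Rearranging, 0.65r = 516.75, hence r* = 795.
Substitute back: Q* = 434.75 - 0.05(795) = 395.
After the shift, demand is Qd = 395.75 - 0.05r.
New equilibrium: 477.75 = 0.65r, so r = 735 and Q = 359.
Δr = 735 - 795 = -60.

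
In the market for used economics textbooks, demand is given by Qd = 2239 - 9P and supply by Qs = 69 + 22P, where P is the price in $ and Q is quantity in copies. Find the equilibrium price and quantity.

P* = 70, Q* = 1609

Equating demand and supply, 2239 - 9P = 69 + 22P gives 31P = 2170, so P* = 70.
Then Q* = 2239 - 9(70) = 1609.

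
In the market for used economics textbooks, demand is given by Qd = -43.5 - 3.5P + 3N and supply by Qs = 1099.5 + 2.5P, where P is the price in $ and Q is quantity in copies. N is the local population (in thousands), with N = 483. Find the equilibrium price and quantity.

P* = 51, Q* = 1227

With N = 483, demand is Qd = 1405.5 - 3.5P.
Set Qd = Qs: 1405.5 - 3.5P = 1099.5 + 2.5P, so 306 = 6P and P* = 51.
Then Q* = 1405.5 - 3.5(51) = 1227.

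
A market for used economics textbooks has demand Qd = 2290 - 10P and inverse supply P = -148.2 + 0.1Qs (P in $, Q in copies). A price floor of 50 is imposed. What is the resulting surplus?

Surplus = 192

Solving each curve for Q: Qs = 1482 + 10P.
At P = 50: Qd = 1790 and Qs = 1982.
Surplus = Qs - Qd = 1982 - 1790 = 192.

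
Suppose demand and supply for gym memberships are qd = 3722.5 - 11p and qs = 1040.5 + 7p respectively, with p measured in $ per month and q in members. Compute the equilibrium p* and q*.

p* = 149, q* = 2083.5

At equilibrium qd = qs, so 3722.5 - 11p = 1040.5 + 7p; collecting terms, 2682 = 18p and p* = 149.
From the demand curve, q* = 3722.5 - 11(149) = 2083.5.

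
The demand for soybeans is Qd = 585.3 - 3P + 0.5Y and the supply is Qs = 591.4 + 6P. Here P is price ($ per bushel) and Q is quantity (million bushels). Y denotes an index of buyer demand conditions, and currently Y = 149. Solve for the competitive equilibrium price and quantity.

With Y = 149, demand is Qd = 659.8 - 3P.
The market clears where 659.8 - 3P = 591.4 + 6P. Rearranging, 9P = 68.4, hence P* = 7.6.
Plugging P* into demand: Q* = 659.8 - 3(7.6) = 637.

P* = 7.6, Q* = 637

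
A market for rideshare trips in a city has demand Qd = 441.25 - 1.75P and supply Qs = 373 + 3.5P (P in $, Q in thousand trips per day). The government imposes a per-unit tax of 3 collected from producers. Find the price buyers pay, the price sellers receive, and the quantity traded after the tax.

P_b = 15, P_s = 12, Q = 415

Producers keep P_s = P_b - 3 per unit, so supply in terms of the buyer price is Qs = 362.5 + 3.5P_b.
Market clearing requires 441.25 - 1.75P_b = 362.5 + 3.5P_b; hence 78.75 = 5.25P_b and P_b = 15.
Then P_s = 15 - 3 = 12 and Q = 441.25 - 1.75(15) = 415.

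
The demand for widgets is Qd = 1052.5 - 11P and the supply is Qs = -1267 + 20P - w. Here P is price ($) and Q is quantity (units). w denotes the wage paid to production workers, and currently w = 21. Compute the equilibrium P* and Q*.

With w = 21, supply is Qs = -1288 + 20P.
Set Qd = Qs: 1052.5 - 11P = -1288 + 20P, so 2340.5 = 31P and P* = 75.5.
Plugging P* into demand: Q* = 1052.5 - 11(75.5) = 222.

P* = 75.5, Q* = 222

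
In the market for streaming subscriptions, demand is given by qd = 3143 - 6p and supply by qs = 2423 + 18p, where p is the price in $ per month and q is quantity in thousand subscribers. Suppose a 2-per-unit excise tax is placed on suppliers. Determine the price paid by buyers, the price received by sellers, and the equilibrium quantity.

p_b = 31.5, p_s = 29.5, q = 2954

The tax drives a wedge p_b - p_s = 2. Substituting p_s = p_b - 2 into supply: qs = 2387 + 18p_b.
Set qd = qs: 3143 - 6p_b = 2387 + 18p_b, so 756 = 24p_b and p_b = 31.5.
So p_s = 29.5 and the quantity traded is q = 3143 - 6(31.5) = 2954.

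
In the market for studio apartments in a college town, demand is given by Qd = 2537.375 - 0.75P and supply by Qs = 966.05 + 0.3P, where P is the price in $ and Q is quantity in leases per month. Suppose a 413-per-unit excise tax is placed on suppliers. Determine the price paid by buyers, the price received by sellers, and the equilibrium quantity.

P_b = 1614.5, P_s = 1201.5, Q = 1326.5

With a tax of 413 on suppliers, they supply based on the net price P_s = P_b - 413, so Qs = 842.15 + 0.3P_b.
Equate demand and the shifted supply: 2537.375 - 0.75P_b = 842.15 + 0.3P_b, giving 1.05P_b = 1695.225, so P_b = 1614.5.
Then P_s = 1614.5 - 413 = 1201.5 and Q = 2537.375 - 0.75(1614.5) = 1326.5.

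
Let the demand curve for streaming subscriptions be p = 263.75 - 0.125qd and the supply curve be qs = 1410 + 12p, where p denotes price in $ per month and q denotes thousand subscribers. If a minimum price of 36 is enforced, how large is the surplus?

In direct form, qd = 2110 - 8p.
At p = 36: qd = 1822 and qs = 1842.
Surplus = qs - qd = 1842 - 1822 = 20.

Surplus = 20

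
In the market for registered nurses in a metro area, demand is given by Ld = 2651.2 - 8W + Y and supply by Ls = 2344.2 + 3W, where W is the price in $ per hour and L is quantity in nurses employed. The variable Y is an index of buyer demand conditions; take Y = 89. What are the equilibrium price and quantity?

With Y = 89, demand is Ld = 2740.2 - 8W.
Set Ld = Ls: 2740.2 - 8W = 2344.2 + 3W, so 396 = 11W and W* = 36.
Then L* = 2740.2 - 8(36) = 2452.2.

W* = 36, L* = 2452.2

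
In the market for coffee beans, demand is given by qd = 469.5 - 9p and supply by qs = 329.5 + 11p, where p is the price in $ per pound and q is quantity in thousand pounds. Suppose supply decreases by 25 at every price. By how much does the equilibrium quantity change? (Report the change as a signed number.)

Equating demand and supply, 469.5 - 9p = 329.5 + 11p gives 20p = 140, so p* = 7.
From the demand curve, q* = 469.5 - 9(7) = 406.5.
After the shift, supply is qs = 304.5 + 11p.
The new intersection has 165 = 20p, i.e. p = 8.25, q = 395.25.
Δq = 395.25 - 406.5 = -11.25.

Δq = -11.25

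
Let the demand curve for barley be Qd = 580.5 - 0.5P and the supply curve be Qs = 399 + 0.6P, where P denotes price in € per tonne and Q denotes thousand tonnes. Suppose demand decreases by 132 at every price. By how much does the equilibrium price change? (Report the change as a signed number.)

ΔP = -120

At equilibrium Qd = Qs, so 580.5 - 0.5P = 399 + 0.6P; collecting terms, 181.5 = 1.1P and P* = 165.
Then Q* = 580.5 - 0.5(165) = 498.
After the shift, demand is Qd = 448.5 - 0.5P.
The new intersection has 49.5 = 1.1P, i.e. P = 45, Q = 426.
ΔP = 45 - 165 = -120.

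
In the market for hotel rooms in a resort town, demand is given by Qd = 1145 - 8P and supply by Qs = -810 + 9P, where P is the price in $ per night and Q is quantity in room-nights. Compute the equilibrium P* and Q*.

P* = 115, Q* = 225

Equating demand and supply, 1145 - 8P = -810 + 9P gives 17P = 1955, so P* = 115.
Then Q* = 1145 - 8(115) = 225.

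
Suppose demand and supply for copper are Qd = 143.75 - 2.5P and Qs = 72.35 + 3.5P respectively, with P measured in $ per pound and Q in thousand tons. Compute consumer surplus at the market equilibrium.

Consumer surplus = 2599.2

At equilibrium Qd = Qs, so 143.75 - 2.5P = 72.35 + 3.5P; collecting terms, 71.4 = 6P and P* = 11.9.
Plugging P* into demand: Q* = 143.75 - 2.5(11.9) = 114.
Demand choke price (Qd = 0): P = 143.75/2.5 = 57.5. Consumer surplus = ½ × (57.5 - 11.9) × 114 = 2599.2.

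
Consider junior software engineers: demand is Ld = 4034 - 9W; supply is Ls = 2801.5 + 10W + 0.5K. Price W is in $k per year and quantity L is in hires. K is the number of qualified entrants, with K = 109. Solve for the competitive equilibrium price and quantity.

With K = 109, supply is Ls = 2856 + 10W.
Equating demand and supply, 4034 - 9W = 2856 + 10W gives 19W = 1178, so W* = 62.
From the demand curve, L* = 4034 - 9(62) = 3476.

W* = 62, L* = 3476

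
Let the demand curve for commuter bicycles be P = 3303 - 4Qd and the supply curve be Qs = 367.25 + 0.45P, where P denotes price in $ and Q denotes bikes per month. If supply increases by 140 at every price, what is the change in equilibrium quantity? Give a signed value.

ΔQ = 50

Rewriting in direct form: Qd = 825.75 - 0.25P.
At equilibrium Qd = Qs, so 825.75 - 0.25P = 367.25 + 0.45P; collecting terms, 458.5 = 0.7P and P* = 655.
Substitute back: Q* = 825.75 - 0.25(655) = 662.
After the shift, supply is Qs = 507.25 + 0.45P.
Re-solving, 0.7P = 318.5 gives P = 455 and Q = 712.
ΔQ = 712 - 662 = 50.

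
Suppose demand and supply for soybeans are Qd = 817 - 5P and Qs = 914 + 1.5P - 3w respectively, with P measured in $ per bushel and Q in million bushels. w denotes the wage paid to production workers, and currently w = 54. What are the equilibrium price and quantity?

P* = 10, Q* = 767

With w = 54, supply is Qs = 752 + 1.5P.
At equilibrium Qd = Qs, so 817 - 5P = 752 + 1.5P; collecting terms, 65 = 6.5P and P* = 10.
Plugging P* into demand: Q* = 817 - 5(10) = 767.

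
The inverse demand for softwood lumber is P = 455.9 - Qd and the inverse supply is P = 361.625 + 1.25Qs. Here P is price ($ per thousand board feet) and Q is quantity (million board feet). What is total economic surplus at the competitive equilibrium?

Total surplus = 1975.06125

Inverting to quantity form: Qd = 455.9 - P and Qs = -289.3 + 0.8P.
The market clears where 455.9 - P = -289.3 + 0.8P. Rearranging, 1.8P = 745.2, hence P* = 414.
From the demand curve, Q* = 455.9 - 414 = 41.9.
Demand choke price = 455.9; supply choke price = 361.625. CS = ½(455.9 - 414)(41.9) = 877.805; PS = ½(414 - 361.625)(41.9) = 1097.25625. Total surplus = 1975.06125.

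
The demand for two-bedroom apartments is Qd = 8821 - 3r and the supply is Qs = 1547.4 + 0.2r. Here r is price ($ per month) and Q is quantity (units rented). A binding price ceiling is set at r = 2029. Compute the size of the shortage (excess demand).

At r = 2029: Qd = 2734 and Qs = 1953.2.
Shortage = Qd - Qs = 2734 - 1953.2 = 780.8.

Shortage = 780.8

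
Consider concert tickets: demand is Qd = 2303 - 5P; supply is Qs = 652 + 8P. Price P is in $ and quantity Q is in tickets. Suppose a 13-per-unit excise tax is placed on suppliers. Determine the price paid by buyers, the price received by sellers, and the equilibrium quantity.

P_b = 135, P_s = 122, Q = 1628

The tax drives a wedge P_b - P_s = 13. Substituting P_s = P_b - 13 into supply: Qs = 548 + 8P_b.
Market clearing requires 2303 - 5P_b = 548 + 8P_b; hence 1755 = 13P_b and P_b = 135.
So P_s = 122 and the quantity traded is Q = 2303 - 5(135) = 1628.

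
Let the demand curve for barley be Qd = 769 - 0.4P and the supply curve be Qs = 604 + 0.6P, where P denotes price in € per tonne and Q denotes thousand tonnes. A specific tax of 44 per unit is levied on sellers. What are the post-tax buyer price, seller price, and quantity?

P_b = 191.4, P_s = 147.4, Q = 692.44

Sellers keep P_s = P_b - 44 per unit, so supply in terms of the buyer price is Qs = 577.6 + 0.6P_b.
Market clearing requires 769 - 0.4P_b = 577.6 + 0.6P_b; hence 191.4 = P_b and P_b = 191.4.
Then P_s = 191.4 - 44 = 147.4 and Q = 769 - 0.4(191.4) = 692.44.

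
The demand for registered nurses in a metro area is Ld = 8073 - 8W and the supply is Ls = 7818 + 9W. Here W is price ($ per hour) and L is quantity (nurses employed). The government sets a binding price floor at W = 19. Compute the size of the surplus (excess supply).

At W = 19: Ld = 7921 and Ls = 7989.
Surplus = Ls - Ld = 7989 - 7921 = 68.

Surplus = 68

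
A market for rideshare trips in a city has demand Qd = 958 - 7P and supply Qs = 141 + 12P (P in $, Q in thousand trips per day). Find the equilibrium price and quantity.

At equilibrium Qd = Qs, so 958 - 7P = 141 + 12P; collecting terms, 817 = 19P and P* = 43.
From the demand curve, Q* = 958 - 7(43) = 657.

P* = 43, Q* = 657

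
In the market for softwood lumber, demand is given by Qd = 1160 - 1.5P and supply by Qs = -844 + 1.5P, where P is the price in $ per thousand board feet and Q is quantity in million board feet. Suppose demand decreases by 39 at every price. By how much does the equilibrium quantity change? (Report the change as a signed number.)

Equating demand and supply, 1160 - 1.5P = -844 + 1.5P gives 3P = 2004, so P* = 668.
From the demand curve, Q* = 1160 - 1.5(668) = 158.
After the shift, demand is Qd = 1121 - 1.5P.
Re-solving, 3P = 1965 gives P = 655 and Q = 138.5.
ΔQ = 138.5 - 158 = -19.5.

ΔQ = -19.5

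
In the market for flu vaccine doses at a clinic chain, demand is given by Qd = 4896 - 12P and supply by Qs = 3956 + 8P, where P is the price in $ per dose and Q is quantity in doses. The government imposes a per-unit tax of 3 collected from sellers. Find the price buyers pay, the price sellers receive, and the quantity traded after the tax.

P_b = 48.2, P_s = 45.2, Q = 4317.6

The tax drives a wedge P_b - P_s = 3. Substituting P_s = P_b - 3 into supply: Qs = 3932 + 8P_b.
Equate demand and the shifted supply: 4896 - 12P_b = 3932 + 8P_b, giving 20P_b = 964, so P_b = 48.2.
So P_s = 45.2 and the quantity traded is Q = 4896 - 12(48.2) = 4317.6.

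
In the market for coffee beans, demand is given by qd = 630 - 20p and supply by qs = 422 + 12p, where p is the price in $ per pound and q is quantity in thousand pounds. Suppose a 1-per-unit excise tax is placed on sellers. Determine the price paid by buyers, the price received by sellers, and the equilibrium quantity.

p_b = 6.875, p_s = 5.875, q = 492.5

The tax drives a wedge p_b - p_s = 1. Substituting p_s = p_b - 1 into supply: qs = 410 + 12p_b.
Equate demand and the shifted supply: 630 - 20p_b = 410 + 12p_b, giving 32p_b = 220, so p_b = 6.875.
Then p_s = 6.875 - 1 = 5.875 and q = 630 - 20(6.875) = 492.5.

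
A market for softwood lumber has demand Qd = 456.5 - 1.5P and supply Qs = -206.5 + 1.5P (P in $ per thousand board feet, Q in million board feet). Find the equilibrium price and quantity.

P* = 221, Q* = 125

Set Qd = Qs: 456.5 - 1.5P = -206.5 + 1.5P, so 663 = 3P and P* = 221.
From the demand curve, Q* = 456.5 - 1.5(221) = 125.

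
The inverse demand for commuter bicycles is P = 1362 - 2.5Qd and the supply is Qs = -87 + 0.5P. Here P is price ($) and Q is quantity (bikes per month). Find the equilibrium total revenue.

Solving each curve for Q: Qd = 544.8 - 0.4P.
At equilibrium Qd = Qs, so 544.8 - 0.4P = -87 + 0.5P; collecting terms, 631.8 = 0.9P and P* = 702.
From the demand curve, Q* = 544.8 - 0.4(702) = 264.
Total revenue = P* × Q* = 702 × 264 = 185328.

Total revenue = 185328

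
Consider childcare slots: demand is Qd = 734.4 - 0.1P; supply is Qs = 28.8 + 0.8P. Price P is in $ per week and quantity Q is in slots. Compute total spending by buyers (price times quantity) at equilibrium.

The market clears where 734.4 - 0.1P = 28.8 + 0.8P. Rearranging, 0.9P = 705.6, hence P* = 784.
From the demand curve, Q* = 734.4 - 0.1(784) = 656.
Total spending by buyers = P* × Q* = 784 × 656 = 514304.

Total spending by buyers = 514304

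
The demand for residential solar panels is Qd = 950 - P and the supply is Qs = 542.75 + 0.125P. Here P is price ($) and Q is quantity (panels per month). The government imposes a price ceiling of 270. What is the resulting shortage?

Evaluating both curves at the ceiling price 270 gives Qd = 680, Qs = 576.5.
Shortage = Qd - Qs = 680 - 576.5 = 103.5.

Shortage = 103.5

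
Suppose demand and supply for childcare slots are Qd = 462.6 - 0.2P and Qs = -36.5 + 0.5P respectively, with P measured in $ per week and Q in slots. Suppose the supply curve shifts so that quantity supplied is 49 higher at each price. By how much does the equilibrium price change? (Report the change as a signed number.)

ΔP = -70

Equating demand and supply, 462.6 - 0.2P = -36.5 + 0.5P gives 0.7P = 499.1, so P* = 713.
Then Q* = 462.6 - 0.2(713) = 320.
After the shift, supply is Qs = 12.5 + 0.5P.
New equilibrium: 450.1 = 0.7P, so P = 643 and Q = 334.
ΔP = 643 - 713 = -70.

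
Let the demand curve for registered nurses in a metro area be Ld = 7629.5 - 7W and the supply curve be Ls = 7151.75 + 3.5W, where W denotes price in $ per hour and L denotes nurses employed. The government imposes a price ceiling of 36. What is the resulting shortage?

With W fixed at 36, quantity demanded is 7377.5 and quantity supplied is 7277.75.
Shortage = Ld - Ls = 7377.5 - 7277.75 = 99.75.

Shortage = 99.75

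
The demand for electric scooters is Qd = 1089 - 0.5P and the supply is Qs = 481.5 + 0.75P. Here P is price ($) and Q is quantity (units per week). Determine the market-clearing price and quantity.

P* = 486, Q* = 846

Set Qd = Qs: 1089 - 0.5P = 481.5 + 0.75P, so 607.5 = 1.25P and P* = 486.
Plugging P* into demand: Q* = 1089 - 0.5(486) = 846.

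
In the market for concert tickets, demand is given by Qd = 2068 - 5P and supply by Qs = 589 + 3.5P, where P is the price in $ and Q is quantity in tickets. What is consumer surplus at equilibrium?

Consumer surplus = 143520.4

Set Qd = Qs: 2068 - 5P = 589 + 3.5P, so 1479 = 8.5P and P* = 174.
Plugging P* into demand: Q* = 2068 - 5(174) = 1198.
Demand choke price (Qd = 0): P = 2068/5 = 413.6. Consumer surplus = ½ × (413.6 - 174) × 1198 = 143520.4.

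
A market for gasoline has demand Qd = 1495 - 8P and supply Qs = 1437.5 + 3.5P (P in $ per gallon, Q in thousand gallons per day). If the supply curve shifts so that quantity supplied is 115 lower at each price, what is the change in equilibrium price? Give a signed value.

ΔP = 10

Equating demand and supply, 1495 - 8P = 1437.5 + 3.5P gives 11.5P = 57.5, so P* = 5.
Plugging P* into demand: Q* = 1495 - 8(5) = 1455.
After the shift, supply is Qs = 1322.5 + 3.5P.
Re-solving, 11.5P = 172.5 gives P = 15 and Q = 1375.
ΔP = 15 - 5 = 10.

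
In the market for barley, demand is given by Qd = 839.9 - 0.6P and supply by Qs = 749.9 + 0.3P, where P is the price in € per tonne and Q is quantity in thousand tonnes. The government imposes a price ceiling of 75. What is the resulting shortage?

Shortage = 22.5

At P = 75: Qd = 794.9 and Qs = 772.4.
Shortage = Qd - Qs = 794.9 - 772.4 = 22.5.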